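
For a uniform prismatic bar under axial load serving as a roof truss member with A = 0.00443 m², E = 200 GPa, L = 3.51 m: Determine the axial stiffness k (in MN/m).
Model: a uniform prismatic bar under axial load, so k = (A·E) / L.
Convert to SI units:
  E = 200 GPa = 2 × 10¹¹ Pa
Substitute:
  k = (0.00443 × (2 × 10¹¹)) / 3.51
  k = 2.524 × 10⁸ N/m
Convert: k = 2.524 × 10⁸ N/m = 252.4 MN/m
Final answer: k = 252.4 MN/m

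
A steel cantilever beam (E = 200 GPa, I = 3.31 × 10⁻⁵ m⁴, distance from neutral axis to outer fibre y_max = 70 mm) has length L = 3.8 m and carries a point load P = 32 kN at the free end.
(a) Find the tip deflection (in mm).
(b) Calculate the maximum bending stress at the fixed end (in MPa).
(a) Tip deflection of a cantilever with an end point load: δ = P·L^3 / (3·E·I). Convert P = 32 kN = 32000 N, E = 200 GPa = 2 × 10¹¹ Pa.
  δ = (32000 × 3.8^3) / (3 × (2 × 10¹¹) × (3.31 × 10⁻⁵)) = 0.08841 m = 88.41 mm
(b) Maximum bending moment at the fixed end: M = P·L = 32000 × 3.8 = 121600 N·m. Convert y_max = 70 mm = 0.07 m.
  σ = M·y_max / I = (121600 × 0.07) / (3.31 × 10⁻⁵) = 2.572 × 10⁸ Pa = 257.2 MPa
Final answer: (a) δ = 88.41 mm, (b) σ = 257.2 MPa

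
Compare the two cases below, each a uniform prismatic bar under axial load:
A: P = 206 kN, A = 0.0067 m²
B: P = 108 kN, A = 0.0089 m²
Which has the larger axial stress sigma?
Model: a uniform prismatic bar under axial load, so sigma = P / A (SI units).
  A: sigma = 206000 / 0.0067 = 3.075 × 10⁷ Pa = 30.75 MPa
  B: sigma = 108000 / 0.0089 = 1.213 × 10⁷ Pa = 12.13 MPa
30.75 MPa > 12.13 MPa, so A is larger.
Final answer: A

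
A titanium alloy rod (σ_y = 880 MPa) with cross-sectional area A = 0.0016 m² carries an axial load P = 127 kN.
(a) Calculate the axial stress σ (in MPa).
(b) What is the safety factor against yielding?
(a) Axial stress σ = P/A. Convert P = 127 kN = 127000 N.
  σ = 127000 / 0.0016 = 7.938 × 10⁷ Pa = 79.38 MPa
(b) Safety factor SF = σ_y/σ = 880 / 79.38 = 11.09
Final answer: (a) σ = 79.38 MPa, (b) SF = 11.09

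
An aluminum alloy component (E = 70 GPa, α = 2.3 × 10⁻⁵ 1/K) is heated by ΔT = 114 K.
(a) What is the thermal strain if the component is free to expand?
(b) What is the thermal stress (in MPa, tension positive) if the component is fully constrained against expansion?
(a) Free thermal strain ε_th = α·ΔT = (2.3 × 10⁻⁵) × 114 = 0.002622
(b) Fully constrained, the expansion is suppressed, so σ = -E·α·ΔT. Convert E = 70 GPa = 7 × 10¹⁰ Pa.
  σ = -(7 × 10¹⁰) × (2.3 × 10⁻⁵) × 114 = -1.835 × 10⁸ Pa = -183.5 MPa (compressive)
Final answer: (a) ε_th = 0.002622, (b) σ = -183.5 MPa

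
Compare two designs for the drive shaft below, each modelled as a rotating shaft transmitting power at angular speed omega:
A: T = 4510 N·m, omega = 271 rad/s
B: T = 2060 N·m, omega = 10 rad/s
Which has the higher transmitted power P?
Model: a rotating shaft transmitting power at angular speed omega, so P = T·omega (SI units).
  A: P = 4510 × 271 = 1.222 × 10⁶ W = 1222 kW
  B: P = 2060 × 10 = 20600 W = 20.6 kW
1222 kW > 20.6 kW, so A is larger.
Final answer: A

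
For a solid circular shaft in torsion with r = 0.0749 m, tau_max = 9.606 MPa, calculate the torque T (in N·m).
Model: a solid circular shaft in torsion, so tau_max = (2·T) / (π·r^3).
Solve for T: T = (π·tau_max·r^3) / 2.
Convert to SI units:
  tau_max = 9.606 MPa = 9.606 × 10⁶ Pa
Substitute:
  T = (π × (9.606 × 10⁶) × 0.0749^3) / 2
  T = 6340 N·m
Final answer: T = 6340 N·m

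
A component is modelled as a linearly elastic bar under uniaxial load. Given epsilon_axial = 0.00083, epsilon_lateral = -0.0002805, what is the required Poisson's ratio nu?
Model: a linearly elastic bar under uniaxial load, so epsilon_lateral = -nu·epsilon_axial.
Solve for nu: nu = -epsilon_lateral / epsilon_axial.
Substitute:
  nu = -(-0.0002805) / 0.00083
  nu = 0.338
Final answer: nu = 0.338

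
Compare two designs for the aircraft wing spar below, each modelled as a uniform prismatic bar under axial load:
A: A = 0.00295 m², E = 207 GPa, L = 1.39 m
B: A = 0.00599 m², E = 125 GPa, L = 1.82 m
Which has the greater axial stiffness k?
Model: a uniform prismatic bar under axial load, so k = (A·E) / L (SI units).
  A: k = (0.00295 × (2.07 × 10¹¹)) / 1.39 = 4.393 × 10⁸ N/m = 439.3 MN/m
  B: k = (0.00599 × (1.25 × 10¹¹)) / 1.82 = 4.114 × 10⁸ N/m = 411.4 MN/m
439.3 MN/m > 411.4 MN/m, so A is larger.
Final answer: A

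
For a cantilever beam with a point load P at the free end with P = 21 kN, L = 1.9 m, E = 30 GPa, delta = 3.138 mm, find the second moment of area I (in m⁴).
Model: a cantilever beam with a point load P at the free end, so delta = (P·L^3) / (3·E·I).
Solve for I: I = (P·L^3) / (3·delta·E).
Convert to SI units:
  P = 21 kN = 21000 N
  E = 30 GPa = 3 × 10¹⁰ Pa
  delta = 3.138 mm = 0.003138 m
Substitute:
  I = (21000 × 1.9^3) / (3 × 0.003138 × (3 × 10¹⁰))
  I = 0.00051 m⁴
Final answer: I = 0.00051 m⁴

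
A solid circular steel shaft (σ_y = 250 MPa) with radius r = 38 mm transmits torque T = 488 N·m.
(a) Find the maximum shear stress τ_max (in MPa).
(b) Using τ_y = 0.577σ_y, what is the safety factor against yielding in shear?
(a) For a solid circular shaft, τ_max = T·r/J with J = π·r^4/2, i.e. τ_max = 2·T / (π·r^3). Convert r = 38 mm = 0.038 m.
  τ_max = (2 × 488) / (π × 0.038^3) = 5.662 × 10⁶ Pa = 5.662 MPa
(b) τ_y = 0.577 × 250 = 144.25 MPa
  SF = τ_y/τ_max = 144.25 / 5.662 = 25.48
Final answer: (a) τ_max = 5.662 MPa, (b) SF = 25.48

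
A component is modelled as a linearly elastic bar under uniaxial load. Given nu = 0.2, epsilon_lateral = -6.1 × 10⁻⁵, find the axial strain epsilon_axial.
Model: a linearly elastic bar under uniaxial load, so epsilon_lateral = -nu·epsilon_axial.
Solve for epsilon_axial: epsilon_axial = -epsilon_lateral / nu.
Substitute:
  epsilon_axial = -(-6.1 × 10⁻⁵) / 0.2
  epsilon_axial = 0.000305
Final answer: epsilon_axial = 0.000305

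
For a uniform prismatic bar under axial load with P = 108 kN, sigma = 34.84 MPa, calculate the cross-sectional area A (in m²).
Model: a uniform prismatic bar under axial load, so sigma = P / A.
Solve for A: A = P / sigma.
Convert to SI units:
  P = 108 kN = 108000 N
  sigma = 34.84 MPa = 3.484 × 10⁷ Pa
Substitute:
  A = 108000 / (3.484 × 10⁷)
  A = 0.0031 m²
Final answer: A = 0.0031 m²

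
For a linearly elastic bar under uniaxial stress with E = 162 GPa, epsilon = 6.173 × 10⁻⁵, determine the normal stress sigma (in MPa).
Model: a linearly elastic bar under uniaxial stress, so epsilon = sigma / E.
Solve for sigma: sigma = epsilon·E.
Convert to SI units:
  E = 162 GPa = 1.62 × 10¹¹ Pa
Substitute:
  sigma = (6.173 × 10⁻⁵) × (1.62 × 10¹¹)
  sigma = 1 × 10⁷ Pa
Convert: sigma = 1 × 10⁷ Pa = 10 MPa
Final answer: sigma = 10 MPa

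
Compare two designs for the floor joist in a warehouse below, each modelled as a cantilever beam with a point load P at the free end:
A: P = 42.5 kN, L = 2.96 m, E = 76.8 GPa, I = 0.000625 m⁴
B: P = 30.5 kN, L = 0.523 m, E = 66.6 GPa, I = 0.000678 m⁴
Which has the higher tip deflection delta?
Model: a cantilever beam with a point load P at the free end, so delta = (P·L^3) / (3·E·I) (SI units).
  A: delta = (42500 × 2.96^3) / (3 × (7.68 × 10¹⁰) × 0.000625) = 0.007654 m = 7.654 mm
  B: delta = (30500 × 0.523^3) / (3 × (6.66 × 10¹⁰) × 0.000678) = 3.221 × 10⁻⁵ m = 0.03221 mm
7.654 mm > 0.03221 mm, so A is larger.
Final answer: A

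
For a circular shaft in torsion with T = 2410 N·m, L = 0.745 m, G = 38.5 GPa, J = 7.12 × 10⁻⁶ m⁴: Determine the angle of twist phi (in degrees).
Model: a circular shaft in torsion, so phi = (T·L) / (G·J).
Convert to SI units:
  G = 38.5 GPa = 3.85 × 10¹⁰ Pa
Substitute:
  phi = (2410 × 0.745) / ((3.85 × 10¹⁰) × (7.12 × 10⁻⁶))
  phi = 0.00655 rad
Convert to degrees: phi = 0.00655 × 180/π = 0.3753°
Final answer: phi = 0.3753°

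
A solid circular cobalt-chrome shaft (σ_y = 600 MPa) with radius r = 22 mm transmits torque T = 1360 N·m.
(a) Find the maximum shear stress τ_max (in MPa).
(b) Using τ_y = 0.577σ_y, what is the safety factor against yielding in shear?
(a) For a solid circular shaft, τ_max = T·r/J with J = π·r^4/2, i.e. τ_max = 2·T / (π·r^3). Convert r = 22 mm = 0.022 m.
  τ_max = (2 × 1360) / (π × 0.022^3) = 8.131 × 10⁷ Pa = 81.31 MPa
(b) τ_y = 0.577 × 600 = 346.2 MPa
  SF = τ_y/τ_max = 346.2 / 81.31 = 4.258
Final answer: (a) τ_max = 81.31 MPa, (b) SF = 4.258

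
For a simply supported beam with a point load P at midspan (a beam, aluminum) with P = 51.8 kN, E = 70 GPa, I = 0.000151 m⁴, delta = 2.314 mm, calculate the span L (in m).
Model: a simply supported beam with a point load P at midspan, so delta = (P·L^3) / (48·E·I).
Solve for L: L = ((48·delta·E·I) / P)^(1/3).
Convert to SI units:
  P = 51.8 kN = 51800 N
  E = 70 GPa = 7 × 10¹⁰ Pa
  delta = 2.314 mm = 0.002314 m
Substitute:
  L = ((48 × 0.002314 × (7 × 10¹⁰) × 0.000151) / 51800)^(1/3)
  L = 2.83 m
Final answer: L = 2.83 m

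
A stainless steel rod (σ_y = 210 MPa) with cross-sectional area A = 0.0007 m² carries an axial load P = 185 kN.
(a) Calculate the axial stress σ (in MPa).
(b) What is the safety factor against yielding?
(a) Axial stress σ = P/A. Convert P = 185 kN = 185000 N.
  σ = 185000 / 0.0007 = 2.643 × 10⁸ Pa = 264.3 MPa
(b) Safety factor SF = σ_y/σ = 210 / 264.3 = 0.7946
Final answer: (a) σ = 264.3 MPa, (b) SF = 0.7946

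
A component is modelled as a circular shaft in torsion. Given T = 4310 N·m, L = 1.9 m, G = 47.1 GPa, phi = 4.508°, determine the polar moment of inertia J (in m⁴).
Model: a circular shaft in torsion, so phi = (T·L) / (G·J).
Solve for J: J = (T·L) / (phi·G).
Convert to SI units:
  G = 47.1 GPa = 4.71 × 10¹⁰ Pa
  phi = 4.508° = 0.07868 rad
Substitute:
  J = (4310 × 1.9) / (0.07868 × (4.71 × 10¹⁰))
  J = 2.21 × 10⁻⁶ m⁴
Final answer: J = 2.21 × 10⁻⁶ m⁴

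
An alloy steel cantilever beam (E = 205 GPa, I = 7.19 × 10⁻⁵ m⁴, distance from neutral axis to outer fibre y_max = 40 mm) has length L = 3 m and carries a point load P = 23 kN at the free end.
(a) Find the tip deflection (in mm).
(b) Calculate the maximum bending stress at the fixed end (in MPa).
(a) Tip deflection of a cantilever with an end point load: δ = P·L^3 / (3·E·I). Convert P = 23 kN = 23000 N, E = 205 GPa = 2.05 × 10¹¹ Pa.
  δ = (23000 × 3^3) / (3 × (2.05 × 10¹¹) × (7.19 × 10⁻⁵)) = 0.01404 m = 14.04 mm
(b) Maximum bending moment at the fixed end: M = P·L = 23000 × 3 = 69000 N·m. Convert y_max = 40 mm = 0.04 m.
  σ = M·y_max / I = (69000 × 0.04) / (7.19 × 10⁻⁵) = 3.839 × 10⁷ Pa = 38.39 MPa
Final answer: (a) δ = 14.04 mm, (b) σ = 38.39 MPa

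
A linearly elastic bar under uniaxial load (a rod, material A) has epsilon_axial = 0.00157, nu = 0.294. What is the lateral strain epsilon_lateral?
Model: a linearly elastic bar under uniaxial load, so epsilon_lateral = -nu·epsilon_axial.
Substitute:
  epsilon_lateral = -(0.294 × 0.00157)
  epsilon_lateral = -0.0004616
Final answer: epsilon_lateral = -0.0004616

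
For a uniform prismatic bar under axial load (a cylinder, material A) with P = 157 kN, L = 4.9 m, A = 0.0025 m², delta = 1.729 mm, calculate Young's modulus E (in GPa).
Model: a uniform prismatic bar under axial load, so delta = (P·L) / (A·E).
Solve for E: E = (P·L) / (delta·A).
Convert to SI units:
  P = 157 kN = 157000 N
  delta = 1.729 mm = 0.001729 m
Substitute:
  E = (157000 × 4.9) / (0.001729 × 0.0025)
  E = 1.78 × 10¹¹ Pa
Convert: E = 1.78 × 10¹¹ Pa = 178 GPa
Final answer: E = 178 GPa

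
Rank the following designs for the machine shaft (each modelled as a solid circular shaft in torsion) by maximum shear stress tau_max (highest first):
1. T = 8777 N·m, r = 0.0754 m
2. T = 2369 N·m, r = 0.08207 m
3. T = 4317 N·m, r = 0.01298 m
Model: a solid circular shaft in torsion, so tau_max = (2·T) / (π·r^3) (SI units).
  Case 1: tau_max = (2 × 8777) / (π × 0.0754^3) = 1.304 × 10⁷ Pa = 13.04 MPa
  Case 2: tau_max = (2 × 2369) / (π × 0.08207^3) = 2.728 × 10⁶ Pa = 2.728 MPa
  Case 3: tau_max = (2 × 4317) / (π × 0.01298^3) = 1.257 × 10⁹ Pa = 1257 MPa
Ordering: 1257 MPa (case 3) > 13.04 MPa (case 1) > 2.728 MPa (case 2)
Final answer: 3, 1, 2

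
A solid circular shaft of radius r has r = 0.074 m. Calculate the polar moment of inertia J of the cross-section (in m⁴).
Model: a solid circular shaft of radius r, so J = (π·r^4) / 2.
Substitute:
  J = (π × 0.074^4) / 2
  J = 4.71 × 10⁻⁵ m⁴
Final answer: J = 4.71 × 10⁻⁵ m⁴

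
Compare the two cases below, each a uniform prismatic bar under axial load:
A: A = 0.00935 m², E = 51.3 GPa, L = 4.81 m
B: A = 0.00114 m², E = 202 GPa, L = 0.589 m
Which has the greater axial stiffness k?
Model: a uniform prismatic bar under axial load, so k = (A·E) / L (SI units).
  A: k = (0.00935 × (5.13 × 10¹⁰)) / 4.81 = 9.972 × 10⁷ N/m = 99.72 MN/m
  B: k = (0.00114 × (2.02 × 10¹¹)) / 0.589 = 3.91 × 10⁸ N/m = 391 MN/m
391 MN/m > 99.72 MN/m, so B is larger.
Final answer: B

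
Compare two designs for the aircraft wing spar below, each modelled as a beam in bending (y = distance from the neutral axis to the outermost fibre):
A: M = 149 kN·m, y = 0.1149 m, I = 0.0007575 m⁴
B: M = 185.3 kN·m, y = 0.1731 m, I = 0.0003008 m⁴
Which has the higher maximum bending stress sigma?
Model: a beam in bending (y = distance from the neutral axis to the outermost fibre), so sigma = (M·y) / I (SI units).
  A: sigma = (149000 × 0.1149) / 0.0007575 = 2.26 × 10⁷ Pa = 22.6 MPa
  B: sigma = (185300 × 0.1731) / 0.0003008 = 1.066 × 10⁸ Pa = 106.6 MPa
106.6 MPa > 22.6 MPa, so B is larger.
Final answer: B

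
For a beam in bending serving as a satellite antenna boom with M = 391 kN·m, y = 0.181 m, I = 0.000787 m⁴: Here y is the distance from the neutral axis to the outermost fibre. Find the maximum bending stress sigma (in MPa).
Model: a beam in bending, so sigma = (M·y) / I.
Convert to SI units:
  M = 391 kN·m = 391000 N·m
Substitute:
  sigma = (391000 × 0.181) / 0.000787
  sigma = 8.993 × 10⁷ Pa
Convert: sigma = 8.993 × 10⁷ Pa = 89.93 MPa
Final answer: sigma = 89.93 MPa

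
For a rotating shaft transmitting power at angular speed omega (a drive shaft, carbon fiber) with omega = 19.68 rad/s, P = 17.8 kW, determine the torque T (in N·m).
Model: a rotating shaft transmitting power at angular speed omega, so P = T·omega.
Solve for T: T = P / omega.
Convert to SI units:
  P = 17.8 kW = 17800 W
Substitute:
  T = 17800 / 19.68
  T = 904.5 N·m
Final answer: T = 904.5 N·m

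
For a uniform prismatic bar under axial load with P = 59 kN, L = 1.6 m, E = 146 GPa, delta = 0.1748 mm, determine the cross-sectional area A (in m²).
Model: a uniform prismatic bar under axial load, so delta = (P·L) / (A·E).
Solve for A: A = (P·L) / (delta·E).
Convert to SI units:
  P = 59 kN = 59000 N
  E = 146 GPa = 1.46 × 10¹¹ Pa
  delta = 0.1748 mm = 0.0001748 m
Substitute:
  A = (59000 × 1.6) / (0.0001748 × (1.46 × 10¹¹))
  A = 0.003699 m²
Final answer: A = 0.003699 m²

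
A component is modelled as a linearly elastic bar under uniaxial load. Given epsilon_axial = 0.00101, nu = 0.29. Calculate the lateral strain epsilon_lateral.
Model: a linearly elastic bar under uniaxial load, so epsilon_lateral = -nu·epsilon_axial.
Substitute:
  epsilon_lateral = -(0.29 × 0.00101)
  epsilon_lateral = -0.0002929
Final answer: epsilon_lateral = -0.0002929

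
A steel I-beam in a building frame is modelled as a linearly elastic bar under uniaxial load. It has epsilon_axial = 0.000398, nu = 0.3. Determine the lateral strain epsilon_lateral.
Model: a linearly elastic bar under uniaxial load, so epsilon_lateral = -nu·epsilon_axial.
Substitute:
  epsilon_lateral = -(0.3 × 0.000398)
  epsilon_lateral = -0.0001194
Final answer: epsilon_lateral = -0.0001194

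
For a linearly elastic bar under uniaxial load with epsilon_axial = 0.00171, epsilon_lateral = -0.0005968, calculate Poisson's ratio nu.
Model: a linearly elastic bar under uniaxial load, so epsilon_lateral = -nu·epsilon_axial.
Solve for nu: nu = -epsilon_lateral / epsilon_axial.
Substitute:
  nu = -(-0.0005968) / 0.00171
  nu = 0.349
Final answer: nu = 0.349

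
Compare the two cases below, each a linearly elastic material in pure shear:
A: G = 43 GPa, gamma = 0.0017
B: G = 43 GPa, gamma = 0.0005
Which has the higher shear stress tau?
Model: a linearly elastic material in pure shear, so tau = G·gamma (SI units).
  A: tau = (4.3 × 10¹⁰) × 0.0017 = 7.31 × 10⁷ Pa = 73.1 MPa
  B: tau = (4.3 × 10¹⁰) × 0.0005 = 2.15 × 10⁷ Pa = 21.5 MPa
73.1 MPa > 21.5 MPa, so A is larger.
Final answer: A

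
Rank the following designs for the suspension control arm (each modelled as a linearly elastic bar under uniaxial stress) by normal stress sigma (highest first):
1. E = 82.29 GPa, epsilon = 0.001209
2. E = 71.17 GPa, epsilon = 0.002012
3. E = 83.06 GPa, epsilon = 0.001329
Model: a linearly elastic bar under uniaxial stress, so sigma = E·epsilon (SI units).
  Case 1: sigma = (8.229 × 10¹⁰) × 0.001209 = 9.949 × 10⁷ Pa = 99.49 MPa
  Case 2: sigma = (7.117 × 10¹⁰) × 0.002012 = 1.432 × 10⁸ Pa = 143.2 MPa
  Case 3: sigma = (8.306 × 10¹⁰) × 0.001329 = 1.104 × 10⁸ Pa = 110.4 MPa
Ordering: 143.2 MPa (case 2) > 110.4 MPa (case 3) > 99.49 MPa (case 1)
Final answer: 2, 3, 1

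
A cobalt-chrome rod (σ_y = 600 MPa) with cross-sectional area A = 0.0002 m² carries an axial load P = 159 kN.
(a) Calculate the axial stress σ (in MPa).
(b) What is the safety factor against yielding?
(a) Axial stress σ = P/A. Convert P = 159 kN = 159000 N.
  σ = 159000 / 0.0002 = 7.95 × 10⁸ Pa = 795 MPa
(b) Safety factor SF = σ_y/σ = 600 / 795 = 0.7547
Final answer: (a) σ = 795 MPa, (b) SF = 0.7547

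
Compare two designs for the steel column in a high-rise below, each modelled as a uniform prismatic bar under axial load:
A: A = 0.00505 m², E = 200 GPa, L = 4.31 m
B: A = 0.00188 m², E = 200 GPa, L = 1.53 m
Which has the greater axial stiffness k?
Model: a uniform prismatic bar under axial load, so k = (A·E) / L (SI units).
  A: k = (0.00505 × (2 × 10¹¹)) / 4.31 = 2.343 × 10⁸ N/m = 234.3 MN/m
  B: k = (0.00188 × (2 × 10¹¹)) / 1.53 = 2.458 × 10⁸ N/m = 245.8 MN/m
245.8 MN/m > 234.3 MN/m, so B is larger.
Final answer: B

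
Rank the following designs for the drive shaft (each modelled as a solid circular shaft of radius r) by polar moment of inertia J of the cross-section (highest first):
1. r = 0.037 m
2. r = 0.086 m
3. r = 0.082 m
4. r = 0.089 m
Model: a solid circular shaft of radius r, so J = (π·r^4) / 2 (SI units).
  Case 1: J = (π × 0.037^4) / 2 = 2.944 × 10⁻⁶ m⁴
  Case 2: J = (π × 0.086^4) / 2 = 8.592 × 10⁻⁵ m⁴
  Case 3: J = (π × 0.082^4) / 2 = 7.102 × 10⁻⁵ m⁴
  Case 4: J = (π × 0.089^4) / 2 = 9.856 × 10⁻⁵ m⁴
Ordering: 9.856 × 10⁻⁵ m⁴ (case 4) > 8.592 × 10⁻⁵ m⁴ (case 2) > 7.102 × 10⁻⁵ m⁴ (case 3) > 2.944 × 10⁻⁶ m⁴ (case 1)
Final answer: 4, 2, 3, 1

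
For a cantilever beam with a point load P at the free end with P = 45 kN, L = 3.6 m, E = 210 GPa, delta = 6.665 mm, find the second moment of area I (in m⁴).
Model: a cantilever beam with a point load P at the free end, so delta = (P·L^3) / (3·E·I).
Solve for I: I = (P·L^3) / (3·delta·E).
Convert to SI units:
  P = 45 kN = 45000 N
  E = 210 GPa = 2.1 × 10¹¹ Pa
  delta = 6.665 mm = 0.006665 m
Substitute:
  I = (45000 × 3.6^3) / (3 × 0.006665 × (2.1 × 10¹¹))
  I = 0.0005 m⁴
Final answer: I = 0.0005 m⁴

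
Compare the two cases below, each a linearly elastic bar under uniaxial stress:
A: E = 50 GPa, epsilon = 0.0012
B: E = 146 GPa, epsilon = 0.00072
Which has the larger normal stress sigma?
Model: a linearly elastic bar under uniaxial stress, so sigma = E·epsilon (SI units).
  A: sigma = (5 × 10¹⁰) × 0.0012 = 6 × 10⁷ Pa = 60 MPa
  B: sigma = (1.46 × 10¹¹) × 0.00072 = 1.051 × 10⁸ Pa = 105.1 MPa
105.1 MPa > 60 MPa, so B is larger.
Final answer: B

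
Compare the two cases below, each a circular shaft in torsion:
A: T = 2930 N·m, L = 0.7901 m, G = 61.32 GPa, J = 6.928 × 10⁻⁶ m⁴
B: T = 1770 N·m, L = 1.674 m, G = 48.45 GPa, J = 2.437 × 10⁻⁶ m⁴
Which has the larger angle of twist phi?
Model: a circular shaft in torsion, so phi = (T·L) / (G·J) (SI units).
  A: phi = (2930 × 0.7901) / ((6.132 × 10¹⁰) × (6.928 × 10⁻⁶)) = 0.005449 rad = 0.3122°
  B: phi = (1770 × 1.674) / ((4.845 × 10¹⁰) × (2.437 × 10⁻⁶)) = 0.02509 rad = 1.438°
1.438° > 0.3122°, so B is larger.
Final answer: B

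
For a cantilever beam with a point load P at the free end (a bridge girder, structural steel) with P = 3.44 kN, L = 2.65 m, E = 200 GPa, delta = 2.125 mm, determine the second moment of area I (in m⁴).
Model: a cantilever beam with a point load P at the free end, so delta = (P·L^3) / (3·E·I).
Solve for I: I = (P·L^3) / (3·delta·E).
Convert to SI units:
  P = 3.44 kN = 3440 N
  E = 200 GPa = 2 × 10¹¹ Pa
  delta = 2.125 mm = 0.002125 m
Substitute:
  I = (3440 × 2.65^3) / (3 × 0.002125 × (2 × 10¹¹))
  I = 5.021 × 10⁻⁵ m⁴
Final answer: I = 5.021 × 10⁻⁵ m⁴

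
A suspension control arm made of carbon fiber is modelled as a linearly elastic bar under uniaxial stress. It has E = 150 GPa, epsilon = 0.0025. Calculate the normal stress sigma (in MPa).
Model: a linearly elastic bar under uniaxial stress, so sigma = E·epsilon.
Convert to SI units:
  E = 150 GPa = 1.5 × 10¹¹ Pa
Substitute:
  sigma = (1.5 × 10¹¹) × 0.0025
  sigma = 3.75 × 10⁸ Pa
Convert: sigma = 3.75 × 10⁸ Pa = 375 MPa
Final answer: sigma = 375 MPa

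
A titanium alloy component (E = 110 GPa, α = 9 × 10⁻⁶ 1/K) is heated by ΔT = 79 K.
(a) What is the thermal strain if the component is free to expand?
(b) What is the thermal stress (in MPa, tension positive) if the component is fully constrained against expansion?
(a) Free thermal strain ε_th = α·ΔT = (9 × 10⁻⁶) × 79 = 0.000711
(b) Fully constrained, the expansion is suppressed, so σ = -E·α·ΔT. Convert E = 110 GPa = 1.1 × 10¹¹ Pa.
  σ = -(1.1 × 10¹¹) × (9 × 10⁻⁶) × 79 = -7.821 × 10⁷ Pa = -78.21 MPa (compressive)
Final answer: (a) ε_th = 0.000711, (b) σ = -78.21 MPa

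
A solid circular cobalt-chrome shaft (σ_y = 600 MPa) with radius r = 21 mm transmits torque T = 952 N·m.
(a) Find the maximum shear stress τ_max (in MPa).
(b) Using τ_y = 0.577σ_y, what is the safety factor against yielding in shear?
(a) For a solid circular shaft, τ_max = T·r/J with J = π·r^4/2, i.e. τ_max = 2·T / (π·r^3). Convert r = 21 mm = 0.021 m.
  τ_max = (2 × 952) / (π × 0.021^3) = 6.544 × 10⁷ Pa = 65.44 MPa
(b) τ_y = 0.577 × 600 = 346.2 MPa
  SF = τ_y/τ_max = 346.2 / 65.44 = 5.29
Final answer: (a) τ_max = 65.44 MPa, (b) SF = 5.29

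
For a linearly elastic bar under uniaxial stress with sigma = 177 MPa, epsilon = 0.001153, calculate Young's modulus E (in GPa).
Model: a linearly elastic bar under uniaxial stress, so epsilon = sigma / E.
Solve for E: E = sigma / epsilon.
Convert to SI units:
  sigma = 177 MPa = 1.77 × 10⁸ Pa
Substitute:
  E = (1.77 × 10⁸) / 0.001153
  E = 1.535 × 10¹¹ Pa
Convert: E = 1.535 × 10¹¹ Pa = 153.5 GPa
Final answer: E = 153.5 GPa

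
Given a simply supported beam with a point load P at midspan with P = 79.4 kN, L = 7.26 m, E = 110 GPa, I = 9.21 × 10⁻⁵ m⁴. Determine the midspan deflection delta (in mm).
Model: a simply supported beam with a point load P at midspan, so delta = (P·L^3) / (48·E·I).
Convert to SI units:
  P = 79.4 kN = 79400 N
  E = 110 GPa = 1.1 × 10¹¹ Pa
Substitute:
  delta = (79400 × 7.26^3) / (48 × (1.1 × 10¹¹) × (9.21 × 10⁻⁵))
  delta = 0.06248 m
Convert: delta = 0.06248 m = 62.48 mm
Final answer: delta = 62.48 mm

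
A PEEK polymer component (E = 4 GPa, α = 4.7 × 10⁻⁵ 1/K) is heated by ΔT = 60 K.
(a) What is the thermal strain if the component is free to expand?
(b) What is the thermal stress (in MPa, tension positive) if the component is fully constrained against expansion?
(a) Free thermal strain ε_th = α·ΔT = (4.7 × 10⁻⁵) × 60 = 0.00282
(b) Fully constrained, the expansion is suppressed, so σ = -E·α·ΔT. Convert E = 4 GPa = 4 × 10⁹ Pa.
  σ = -(4 × 10⁹) × (4.7 × 10⁻⁵) × 60 = -1.128 × 10⁷ Pa = -11.28 MPa (compressive)
Final answer: (a) ε_th = 0.00282, (b) σ = -11.28 MPa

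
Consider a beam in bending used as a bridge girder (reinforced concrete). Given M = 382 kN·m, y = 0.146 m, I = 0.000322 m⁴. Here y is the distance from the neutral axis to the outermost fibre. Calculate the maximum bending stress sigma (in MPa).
Model: a beam in bending, so sigma = (M·y) / I.
Convert to SI units:
  M = 382 kN·m = 382000 N·m
Substitute:
  sigma = (382000 × 0.146) / 0.000322
  sigma = 1.732 × 10⁸ Pa
Convert: sigma = 1.732 × 10⁸ Pa = 173.2 MPa
Final answer: sigma = 173.2 MPa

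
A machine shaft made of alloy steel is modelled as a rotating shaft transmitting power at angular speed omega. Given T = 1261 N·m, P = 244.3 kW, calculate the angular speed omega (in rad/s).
Model: a rotating shaft transmitting power at angular speed omega, so P = T·omega.
Solve for omega: omega = P / T.
Convert to SI units:
  P = 244.3 kW = 244300 W
Substitute:
  omega = 244300 / 1261
  omega = 193.7 rad/s
Final answer: omega = 193.7 rad/s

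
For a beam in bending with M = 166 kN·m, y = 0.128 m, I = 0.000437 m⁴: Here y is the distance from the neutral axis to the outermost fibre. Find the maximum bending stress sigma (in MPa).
Model: a beam in bending, so sigma = (M·y) / I.
Convert to SI units:
  M = 166 kN·m = 166000 N·m
Substitute:
  sigma = (166000 × 0.128) / 0.000437
  sigma = 4.862 × 10⁷ Pa
Convert: sigma = 4.862 × 10⁷ Pa = 48.62 MPa
Final answer: sigma = 48.62 MPa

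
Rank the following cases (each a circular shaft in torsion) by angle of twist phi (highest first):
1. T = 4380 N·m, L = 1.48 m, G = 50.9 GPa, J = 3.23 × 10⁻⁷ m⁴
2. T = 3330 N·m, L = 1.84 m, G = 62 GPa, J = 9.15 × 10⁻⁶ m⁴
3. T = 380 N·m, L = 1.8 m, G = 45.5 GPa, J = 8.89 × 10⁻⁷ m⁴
Model: a circular shaft in torsion, so phi = (T·L) / (G·J) (SI units).
  Case 1: phi = (4380 × 1.48) / ((5.09 × 10¹⁰) × (3.23 × 10⁻⁷)) = 0.3943 rad = 22.59°
  Case 2: phi = (3330 × 1.84) / ((6.2 × 10¹⁰) × (9.15 × 10⁻⁶)) = 0.0108 rad = 0.6188°
  Case 3: phi = (380 × 1.8) / ((4.55 × 10¹⁰) × (8.89 × 10⁻⁷)) = 0.01691 rad = 0.9689°
Ordering: 22.59° (case 1) > 0.9689° (case 3) > 0.6188° (case 2)
Final answer: 1, 3, 2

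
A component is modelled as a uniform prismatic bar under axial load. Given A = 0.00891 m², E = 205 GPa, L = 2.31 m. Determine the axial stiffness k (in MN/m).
Model: a uniform prismatic bar under axial load, so k = (A·E) / L.
Convert to SI units:
  E = 205 GPa = 2.05 × 10¹¹ Pa
Substitute:
  k = (0.00891 × (2.05 × 10¹¹)) / 2.31
  k = 7.907 × 10⁸ N/m
Convert: k = 7.907 × 10⁸ N/m = 790.7 MN/m
Final answer: k = 790.7 MN/m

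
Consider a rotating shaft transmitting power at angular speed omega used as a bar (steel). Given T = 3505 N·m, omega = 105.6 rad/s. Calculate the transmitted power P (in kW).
Model: a rotating shaft transmitting power at angular speed omega, so P = T·omega.
Substitute:
  P = 3505 × 105.6
  P = 370100 W
Convert: P = 370100 W = 370.1 kW
Final answer: P = 370.1 kW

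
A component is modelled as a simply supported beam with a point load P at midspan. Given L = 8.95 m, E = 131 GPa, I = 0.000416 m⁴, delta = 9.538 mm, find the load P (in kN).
Model: a simply supported beam with a point load P at midspan, so delta = (P·L^3) / (48·E·I).
Solve for P: P = (48·delta·E·I) / L^3.
Convert to SI units:
  E = 131 GPa = 1.31 × 10¹¹ Pa
  delta = 9.538 mm = 0.009538 m
Substitute:
  P = (48 × 0.009538 × (1.31 × 10¹¹) × 0.000416) / 8.95^3
  P = 34800 N
Convert: P = 34800 N = 34.8 kN
Final answer: P = 34.8 kN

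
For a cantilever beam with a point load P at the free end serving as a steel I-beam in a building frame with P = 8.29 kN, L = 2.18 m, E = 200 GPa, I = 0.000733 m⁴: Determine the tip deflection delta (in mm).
Model: a cantilever beam with a point load P at the free end, so delta = (P·L^3) / (3·E·I).
Convert to SI units:
  P = 8.29 kN = 8290 N
  E = 200 GPa = 2 × 10¹¹ Pa
Substitute:
  delta = (8290 × 2.18^3) / (3 × (2 × 10¹¹) × 0.000733)
  delta = 0.0001953 m
Convert: delta = 0.0001953 m = 0.1953 mm
Final answer: delta = 0.1953 mm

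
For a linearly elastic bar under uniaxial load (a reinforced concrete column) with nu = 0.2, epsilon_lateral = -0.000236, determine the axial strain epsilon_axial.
Model: a linearly elastic bar under uniaxial load, so epsilon_lateral = -nu·epsilon_axial.
Solve for epsilon_axial: epsilon_axial = -epsilon_lateral / nu.
Substitute:
  epsilon_axial = -(-0.000236) / 0.2
  epsilon_axial = 0.00118
Final answer: epsilon_axial = 0.00118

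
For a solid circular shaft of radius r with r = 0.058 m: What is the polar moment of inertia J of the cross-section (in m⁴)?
Model: a solid circular shaft of radius r, so J = (π·r^4) / 2.
Substitute:
  J = (π × 0.058^4) / 2
  J = 1.778 × 10⁻⁵ m⁴
Final answer: J = 1.778 × 10⁻⁵ m⁴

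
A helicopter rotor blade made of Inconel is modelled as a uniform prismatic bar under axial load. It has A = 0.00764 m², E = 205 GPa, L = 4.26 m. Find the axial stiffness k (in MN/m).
Model: a uniform prismatic bar under axial load, so k = (A·E) / L.
Convert to SI units:
  E = 205 GPa = 2.05 × 10¹¹ Pa
Substitute:
  k = (0.00764 × (2.05 × 10¹¹)) / 4.26
  k = 3.677 × 10⁸ N/m
Convert: k = 3.677 × 10⁸ N/m = 367.7 MN/m
Final answer: k = 367.7 MN/m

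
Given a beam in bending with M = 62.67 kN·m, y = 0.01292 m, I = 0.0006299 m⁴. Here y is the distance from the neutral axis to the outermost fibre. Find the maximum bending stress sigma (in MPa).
Model: a beam in bending, so sigma = (M·y) / I.
Convert to SI units:
  M = 62.67 kN·m = 62670 N·m
Substitute:
  sigma = (62670 × 0.01292) / 0.0006299
  sigma = 1.285 × 10⁶ Pa
Convert: sigma = 1.285 × 10⁶ Pa = 1.285 MPa
Final answer: sigma = 1.285 MPa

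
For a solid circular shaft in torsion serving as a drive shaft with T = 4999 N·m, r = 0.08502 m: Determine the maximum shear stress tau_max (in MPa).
Model: a solid circular shaft in torsion, so tau_max = (2·T) / (π·r^3).
Substitute:
  tau_max = (2 × 4999) / (π × 0.08502^3)
  tau_max = 5.178 × 10⁶ Pa
Convert: tau_max = 5.178 × 10⁶ Pa = 5.178 MPa
Final answer: tau_max = 5.178 MPa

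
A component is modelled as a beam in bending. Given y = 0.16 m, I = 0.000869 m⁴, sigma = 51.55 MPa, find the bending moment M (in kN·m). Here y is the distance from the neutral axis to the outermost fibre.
Model: a beam in bending, so sigma = (M·y) / I.
Solve for M: M = (sigma·I) / y.
Convert to SI units:
  sigma = 51.55 MPa = 5.155 × 10⁷ Pa
Substitute:
  M = ((5.155 × 10⁷) × 0.000869) / 0.16
  M = 280000 N·m
Convert: M = 280000 N·m = 280 kN·m
Final answer: M = 280 kN·m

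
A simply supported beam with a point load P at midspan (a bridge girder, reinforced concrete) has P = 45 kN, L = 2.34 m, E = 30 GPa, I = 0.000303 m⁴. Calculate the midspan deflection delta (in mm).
Model: a simply supported beam with a point load P at midspan, so delta = (P·L^3) / (48·E·I).
Convert to SI units:
  P = 45 kN = 45000 N
  E = 30 GPa = 3 × 10¹⁰ Pa
Substitute:
  delta = (45000 × 2.34^3) / (48 × (3 × 10¹⁰) × 0.000303)
  delta = 0.001321 m
Convert: delta = 0.001321 m = 1.321 mm
Final answer: delta = 1.321 mm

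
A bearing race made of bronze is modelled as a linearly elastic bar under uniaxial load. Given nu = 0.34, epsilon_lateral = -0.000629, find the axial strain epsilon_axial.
Model: a linearly elastic bar under uniaxial load, so epsilon_lateral = -nu·epsilon_axial.
Solve for epsilon_axial: epsilon_axial = -epsilon_lateral / nu.
Substitute:
  epsilon_axial = -(-0.000629) / 0.34
  epsilon_axial = 0.00185
Final answer: epsilon_axial = 0.00185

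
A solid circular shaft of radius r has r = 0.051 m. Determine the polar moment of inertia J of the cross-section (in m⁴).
Model: a solid circular shaft of radius r, so J = (π·r^4) / 2.
Substitute:
  J = (π × 0.051^4) / 2
  J = 1.063 × 10⁻⁵ m⁴
Final answer: J = 1.063 × 10⁻⁵ m⁴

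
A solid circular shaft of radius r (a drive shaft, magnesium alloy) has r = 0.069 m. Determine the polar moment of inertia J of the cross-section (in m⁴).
Model: a solid circular shaft of radius r, so J = (π·r^4) / 2.
Substitute:
  J = (π × 0.069^4) / 2
  J = 3.561 × 10⁻⁵ m⁴
Final answer: J = 3.561 × 10⁻⁵ m⁴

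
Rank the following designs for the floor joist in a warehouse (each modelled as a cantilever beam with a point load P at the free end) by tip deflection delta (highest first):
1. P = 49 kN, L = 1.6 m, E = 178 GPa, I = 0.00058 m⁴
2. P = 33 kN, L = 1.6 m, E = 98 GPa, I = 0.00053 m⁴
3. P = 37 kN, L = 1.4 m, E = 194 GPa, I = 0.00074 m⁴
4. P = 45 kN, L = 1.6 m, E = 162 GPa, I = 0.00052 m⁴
Model: a cantilever beam with a point load P at the free end, so delta = (P·L^3) / (3·E·I) (SI units).
  Case 1: delta = (49000 × 1.6^3) / (3 × (1.78 × 10¹¹) × 0.00058) = 0.000648 m = 0.648 mm
  Case 2: delta = (33000 × 1.6^3) / (3 × (9.8 × 10¹⁰) × 0.00053) = 0.0008675 m = 0.8675 mm
  Case 3: delta = (37000 × 1.4^3) / (3 × (1.94 × 10¹¹) × 0.00074) = 0.0002357 m = 0.2357 mm
  Case 4: delta = (45000 × 1.6^3) / (3 × (1.62 × 10¹¹) × 0.00052) = 0.0007293 m = 0.7293 mm
Ordering: 0.8675 mm (case 2) > 0.7293 mm (case 4) > 0.648 mm (case 1) > 0.2357 mm (case 3)
Final answer: 2, 4, 1, 3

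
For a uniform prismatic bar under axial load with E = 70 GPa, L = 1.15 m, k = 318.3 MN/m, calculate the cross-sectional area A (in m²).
Model: a uniform prismatic bar under axial load, so k = (A·E) / L.
Solve for A: A = (k·L) / E.
Convert to SI units:
  E = 70 GPa = 7 × 10¹⁰ Pa
  k = 318.3 MN/m = 3.183 × 10⁸ N/m
Substitute:
  A = ((3.183 × 10⁸) × 1.15) / (7 × 10¹⁰)
  A = 0.005229 m²
Final answer: A = 0.005229 m²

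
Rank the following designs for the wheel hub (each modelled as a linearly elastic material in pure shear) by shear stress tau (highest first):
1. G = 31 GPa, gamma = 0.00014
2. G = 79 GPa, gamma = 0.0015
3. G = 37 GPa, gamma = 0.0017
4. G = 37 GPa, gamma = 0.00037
Model: a linearly elastic material in pure shear, so tau = G·gamma (SI units).
  Case 1: tau = (3.1 × 10¹⁰) × 0.00014 = 4.34 × 10⁶ Pa = 4.34 MPa
  Case 2: tau = (7.9 × 10¹⁰) × 0.0015 = 1.185 × 10⁸ Pa = 118.5 MPa
  Case 3: tau = (3.7 × 10¹⁰) × 0.0017 = 6.29 × 10⁷ Pa = 62.9 MPa
  Case 4: tau = (3.7 × 10¹⁰) × 0.00037 = 1.369 × 10⁷ Pa = 13.69 MPa
Ordering: 118.5 MPa (case 2) > 62.9 MPa (case 3) > 13.69 MPa (case 4) > 4.34 MPa (case 1)
Final answer: 2, 3, 4, 1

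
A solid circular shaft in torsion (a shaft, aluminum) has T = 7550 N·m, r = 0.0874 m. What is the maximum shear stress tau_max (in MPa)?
Model: a solid circular shaft in torsion, so tau_max = (2·T) / (π·r^3).
Substitute:
  tau_max = (2 × 7550) / (π × 0.0874^3)
  tau_max = 7.199 × 10⁶ Pa
Convert: tau_max = 7.199 × 10⁶ Pa = 7.199 MPa
Final answer: tau_max = 7.199 MPa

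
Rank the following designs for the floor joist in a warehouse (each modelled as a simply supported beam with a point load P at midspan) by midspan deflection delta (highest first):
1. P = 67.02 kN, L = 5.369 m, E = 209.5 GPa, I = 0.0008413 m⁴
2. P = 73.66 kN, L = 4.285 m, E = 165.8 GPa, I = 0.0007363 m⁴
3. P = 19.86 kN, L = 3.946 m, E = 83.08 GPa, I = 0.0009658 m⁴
Model: a simply supported beam with a point load P at midspan, so delta = (P·L^3) / (48·E·I) (SI units).
  Case 1: delta = (67020 × 5.369^3) / (48 × (2.095 × 10¹¹) × 0.0008413) = 0.001226 m = 1.226 mm
  Case 2: delta = (73660 × 4.285^3) / (48 × (1.658 × 10¹¹) × 0.0007363) = 0.000989 m = 0.989 mm
  Case 3: delta = (19860 × 3.946^3) / (48 × (8.308 × 10¹⁰) × 0.0009658) = 0.0003168 m = 0.3168 mm
Ordering: 1.226 mm (case 1) > 0.989 mm (case 2) > 0.3168 mm (case 3)
Final answer: 1, 2, 3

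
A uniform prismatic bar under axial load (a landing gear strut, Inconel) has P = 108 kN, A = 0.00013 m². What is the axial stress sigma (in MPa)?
Model: a uniform prismatic bar under axial load, so sigma = P / A.
Convert to SI units:
  P = 108 kN = 108000 N
Substitute:
  sigma = 108000 / 0.00013
  sigma = 8.308 × 10⁸ Pa
Convert: sigma = 8.308 × 10⁸ Pa = 830.8 MPa
Final answer: sigma = 830.8 MPa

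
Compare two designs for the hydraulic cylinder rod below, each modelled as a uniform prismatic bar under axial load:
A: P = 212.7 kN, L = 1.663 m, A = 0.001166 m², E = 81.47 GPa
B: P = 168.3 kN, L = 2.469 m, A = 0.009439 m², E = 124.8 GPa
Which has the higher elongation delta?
Model: a uniform prismatic bar under axial load, so delta = (P·L) / (A·E) (SI units).
  A: delta = (212700 × 1.663) / (0.001166 × (8.147 × 10¹⁰)) = 0.003724 m = 3.724 mm
  B: delta = (168300 × 2.469) / (0.009439 × (1.248 × 10¹¹)) = 0.0003527 m = 0.3527 mm
3.724 mm > 0.3527 mm, so A is larger.
Final answer: A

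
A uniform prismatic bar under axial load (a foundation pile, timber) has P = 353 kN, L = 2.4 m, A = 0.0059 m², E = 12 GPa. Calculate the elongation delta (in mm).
Model: a uniform prismatic bar under axial load, so delta = (P·L) / (A·E).
Convert to SI units:
  P = 353 kN = 353000 N
  E = 12 GPa = 1.2 × 10¹⁰ Pa
Substitute:
  delta = (353000 × 2.4) / (0.0059 × (1.2 × 10¹⁰))
  delta = 0.01197 m
Convert: delta = 0.01197 m = 11.97 mm
Final answer: delta = 11.97 mm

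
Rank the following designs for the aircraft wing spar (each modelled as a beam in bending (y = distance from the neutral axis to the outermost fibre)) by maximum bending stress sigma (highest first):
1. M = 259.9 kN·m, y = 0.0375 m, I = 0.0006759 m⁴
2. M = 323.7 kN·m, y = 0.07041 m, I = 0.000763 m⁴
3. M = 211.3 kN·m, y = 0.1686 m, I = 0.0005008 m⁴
Model: a beam in bending (y = distance from the neutral axis to the outermost fibre), so sigma = (M·y) / I (SI units).
  Case 1: sigma = (259900 × 0.0375) / 0.0006759 = 1.442 × 10⁷ Pa = 14.42 MPa
  Case 2: sigma = (323700 × 0.07041) / 0.000763 = 2.987 × 10⁷ Pa = 29.87 MPa
  Case 3: sigma = (211300 × 0.1686) / 0.0005008 = 7.114 × 10⁷ Pa = 71.14 MPa
Ordering: 71.14 MPa (case 3) > 29.87 MPa (case 2) > 14.42 MPa (case 1)
Final answer: 3, 2, 1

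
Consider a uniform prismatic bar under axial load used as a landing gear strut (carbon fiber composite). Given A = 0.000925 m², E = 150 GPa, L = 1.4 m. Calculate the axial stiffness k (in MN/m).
Model: a uniform prismatic bar under axial load, so k = (A·E) / L.
Convert to SI units:
  E = 150 GPa = 1.5 × 10¹¹ Pa
Substitute:
  k = (0.000925 × (1.5 × 10¹¹)) / 1.4
  k = 9.911 × 10⁷ N/m
Convert: k = 9.911 × 10⁷ N/m = 99.11 MN/m
Final answer: k = 99.11 MN/m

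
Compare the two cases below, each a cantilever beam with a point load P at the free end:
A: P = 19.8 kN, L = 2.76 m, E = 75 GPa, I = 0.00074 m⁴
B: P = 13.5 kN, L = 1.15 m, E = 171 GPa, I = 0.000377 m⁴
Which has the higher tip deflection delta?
Model: a cantilever beam with a point load P at the free end, so delta = (P·L^3) / (3·E·I) (SI units).
  A: delta = (19800 × 2.76^3) / (3 × (7.5 × 10¹⁰) × 0.00074) = 0.0025 m = 2.5 mm
  B: delta = (13500 × 1.15^3) / (3 × (1.71 × 10¹¹) × 0.000377) = 0.0001062 m = 0.1062 mm
2.5 mm > 0.1062 mm, so A is larger.
Final answer: A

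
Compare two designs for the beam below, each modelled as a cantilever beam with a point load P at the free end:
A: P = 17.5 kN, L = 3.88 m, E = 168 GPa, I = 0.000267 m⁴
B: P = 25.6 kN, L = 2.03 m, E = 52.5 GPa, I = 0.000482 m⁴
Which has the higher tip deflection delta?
Model: a cantilever beam with a point load P at the free end, so delta = (P·L^3) / (3·E·I) (SI units).
  A: delta = (17500 × 3.88^3) / (3 × (1.68 × 10¹¹) × 0.000267) = 0.007596 m = 7.596 mm
  B: delta = (25600 × 2.03^3) / (3 × (5.25 × 10¹⁰) × 0.000482) = 0.002821 m = 2.821 mm
7.596 mm > 2.821 mm, so A is larger.
Final answer: A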